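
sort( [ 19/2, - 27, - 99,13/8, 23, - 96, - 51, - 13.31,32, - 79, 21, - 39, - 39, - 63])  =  [ - 99, - 96 ,-79, -63, - 51, - 39,-39, - 27, - 13.31,13/8 , 19/2 , 21, 23, 32]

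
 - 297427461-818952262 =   -  1116379723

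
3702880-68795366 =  - 65092486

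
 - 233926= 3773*( - 62 )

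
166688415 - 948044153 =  -781355738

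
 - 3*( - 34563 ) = 103689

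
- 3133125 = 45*( - 69625) 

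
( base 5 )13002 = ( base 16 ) 3EA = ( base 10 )1002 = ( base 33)uc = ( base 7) 2631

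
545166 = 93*5862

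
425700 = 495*860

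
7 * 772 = 5404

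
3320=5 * 664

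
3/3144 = 1/1048 = 0.00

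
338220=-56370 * ( - 6)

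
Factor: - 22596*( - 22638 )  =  511528248 = 2^3*3^2*7^4*11^1*269^1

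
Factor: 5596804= 2^2*1399201^1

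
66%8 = 2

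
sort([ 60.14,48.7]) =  [48.7, 60.14]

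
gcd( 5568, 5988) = 12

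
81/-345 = -1 + 88/115 = - 0.23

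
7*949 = 6643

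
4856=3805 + 1051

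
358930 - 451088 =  - 92158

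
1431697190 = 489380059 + 942317131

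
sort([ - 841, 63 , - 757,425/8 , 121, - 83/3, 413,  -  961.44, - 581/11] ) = [ - 961.44, - 841, - 757, - 581/11,  -  83/3, 425/8, 63, 121, 413]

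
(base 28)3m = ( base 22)4i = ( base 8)152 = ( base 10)106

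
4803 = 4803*1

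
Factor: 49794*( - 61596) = -2^3 * 3^3*29^1*43^1*59^1*193^1 = - 3067111224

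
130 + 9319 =9449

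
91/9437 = 91/9437 = 0.01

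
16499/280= 2357/40 = 58.92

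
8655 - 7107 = 1548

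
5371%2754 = 2617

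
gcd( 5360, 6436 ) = 4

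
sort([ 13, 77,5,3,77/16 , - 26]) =[ - 26, 3,77/16,  5, 13,77]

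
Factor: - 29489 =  - 37^1 * 797^1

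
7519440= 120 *62662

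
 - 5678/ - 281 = 5678/281 = 20.21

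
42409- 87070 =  - 44661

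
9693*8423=81644139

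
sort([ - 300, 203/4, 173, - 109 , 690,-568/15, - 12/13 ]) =[ - 300, - 109, - 568/15, - 12/13, 203/4, 173,690 ] 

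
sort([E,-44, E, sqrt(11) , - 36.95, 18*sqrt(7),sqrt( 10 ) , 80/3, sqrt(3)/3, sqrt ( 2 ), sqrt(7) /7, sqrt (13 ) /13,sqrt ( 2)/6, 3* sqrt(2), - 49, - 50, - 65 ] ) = [ - 65, - 50, - 49, - 44, - 36.95,sqrt( 2)/6,sqrt( 13)/13, sqrt( 7)/7,sqrt( 3)/3, sqrt ( 2 ), E, E, sqrt( 10), sqrt (11 ), 3 * sqrt(2), 80/3, 18*sqrt(7 )]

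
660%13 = 10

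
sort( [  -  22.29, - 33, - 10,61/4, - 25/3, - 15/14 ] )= [ - 33 ,- 22.29, - 10, - 25/3,-15/14  ,  61/4]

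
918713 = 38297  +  880416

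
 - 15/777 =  -1 + 254/259 = - 0.02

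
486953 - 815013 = - 328060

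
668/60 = 11 + 2/15 = 11.13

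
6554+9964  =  16518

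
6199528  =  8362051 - 2162523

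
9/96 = 3/32 = 0.09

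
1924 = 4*481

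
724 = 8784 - 8060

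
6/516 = 1/86 = 0.01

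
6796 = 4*1699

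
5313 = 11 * 483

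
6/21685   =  6/21685 =0.00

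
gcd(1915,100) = 5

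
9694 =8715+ 979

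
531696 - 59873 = 471823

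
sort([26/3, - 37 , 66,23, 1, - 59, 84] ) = [ - 59, - 37 , 1, 26/3,23, 66, 84 ] 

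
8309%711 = 488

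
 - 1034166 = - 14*73869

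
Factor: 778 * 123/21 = 2^1 * 7^(-1) * 41^1*389^1 = 31898/7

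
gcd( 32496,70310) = 2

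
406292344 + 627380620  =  1033672964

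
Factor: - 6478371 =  -3^2 * 149^1*4831^1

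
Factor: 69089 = 59^1 *1171^1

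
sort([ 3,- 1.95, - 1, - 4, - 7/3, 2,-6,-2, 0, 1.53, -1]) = [ - 6,- 4, - 7/3,  -  2,  -  1.95, - 1,  -  1 , 0, 1.53, 2, 3] 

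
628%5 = 3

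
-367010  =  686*( -535)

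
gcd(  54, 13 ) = 1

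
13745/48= 286+17/48 = 286.35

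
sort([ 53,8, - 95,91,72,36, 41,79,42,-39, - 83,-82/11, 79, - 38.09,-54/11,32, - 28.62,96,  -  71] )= [ - 95,-83,  -  71, - 39, - 38.09,-28.62,  -  82/11, - 54/11,8, 32, 36, 41,42,53,  72, 79,79,91,96 ] 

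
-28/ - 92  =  7/23  =  0.30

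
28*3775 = 105700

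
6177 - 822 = 5355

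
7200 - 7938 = -738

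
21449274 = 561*38234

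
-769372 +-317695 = - 1087067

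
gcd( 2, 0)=2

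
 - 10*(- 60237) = 602370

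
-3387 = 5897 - 9284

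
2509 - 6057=-3548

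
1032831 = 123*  8397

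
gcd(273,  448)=7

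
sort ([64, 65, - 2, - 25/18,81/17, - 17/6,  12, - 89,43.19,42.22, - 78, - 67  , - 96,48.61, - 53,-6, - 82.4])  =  [ - 96, - 89,  -  82.4,-78, - 67, - 53, - 6, - 17/6, - 2,  -  25/18, 81/17, 12,42.22 , 43.19,  48.61 , 64, 65 ] 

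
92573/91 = 7121/7 = 1017.29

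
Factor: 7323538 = 2^1 * 61^1*60029^1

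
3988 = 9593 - 5605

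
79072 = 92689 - 13617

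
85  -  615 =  - 530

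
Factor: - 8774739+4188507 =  - 2^3*3^1*  7^1*27299^1 = - 4586232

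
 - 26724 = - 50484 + 23760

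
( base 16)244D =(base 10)9293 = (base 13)42cb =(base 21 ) 101b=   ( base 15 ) 2b48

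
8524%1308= 676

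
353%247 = 106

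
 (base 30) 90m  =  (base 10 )8122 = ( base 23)F83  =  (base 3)102010211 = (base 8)17672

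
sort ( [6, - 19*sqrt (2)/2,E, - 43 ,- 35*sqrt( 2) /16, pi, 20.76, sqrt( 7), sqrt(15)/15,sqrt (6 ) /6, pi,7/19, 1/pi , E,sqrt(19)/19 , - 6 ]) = [- 43, - 19*sqrt ( 2)/2 , - 6, - 35*sqrt( 2)/16, sqrt (19)/19,sqrt(15)/15,1/pi, 7/19,sqrt ( 6)/6 , sqrt( 7),E,  E, pi,pi,6,20.76 ] 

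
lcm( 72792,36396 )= 72792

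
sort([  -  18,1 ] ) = [ -18, 1]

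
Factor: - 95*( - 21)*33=3^2 *5^1 * 7^1 * 11^1*19^1 = 65835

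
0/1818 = 0 =0.00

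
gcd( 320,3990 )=10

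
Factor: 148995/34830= 2^(-1)*3^( -2) * 7^1*11^1 = 77/18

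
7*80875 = 566125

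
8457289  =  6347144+2110145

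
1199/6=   1199/6= 199.83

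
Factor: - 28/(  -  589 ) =2^2 * 7^1 * 19^( - 1 )*31^( - 1 )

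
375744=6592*57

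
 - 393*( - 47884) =18818412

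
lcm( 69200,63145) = 5051600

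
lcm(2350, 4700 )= 4700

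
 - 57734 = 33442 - 91176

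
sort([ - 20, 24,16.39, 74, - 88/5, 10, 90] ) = [ - 20, - 88/5,10, 16.39,  24,74  ,  90 ] 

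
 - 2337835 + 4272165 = 1934330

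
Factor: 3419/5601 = 3^( - 1)*13^1*263^1 * 1867^( - 1)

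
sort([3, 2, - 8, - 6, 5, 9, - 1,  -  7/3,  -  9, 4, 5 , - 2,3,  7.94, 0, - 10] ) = [ - 10, - 9, - 8, - 6, - 7/3, - 2,-1, 0, 2, 3,3,4,5, 5,7.94, 9 ]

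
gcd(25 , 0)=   25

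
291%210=81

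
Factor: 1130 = 2^1*5^1*113^1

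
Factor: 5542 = 2^1*17^1*163^1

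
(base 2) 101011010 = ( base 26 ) d8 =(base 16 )15a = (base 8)532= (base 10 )346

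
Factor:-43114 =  - 2^1 * 21557^1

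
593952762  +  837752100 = 1431704862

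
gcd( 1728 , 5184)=1728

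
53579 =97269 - 43690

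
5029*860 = 4324940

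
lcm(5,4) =20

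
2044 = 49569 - 47525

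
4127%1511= 1105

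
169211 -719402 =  - 550191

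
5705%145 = 50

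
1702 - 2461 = -759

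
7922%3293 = 1336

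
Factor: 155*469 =72695 = 5^1*7^1  *  31^1 * 67^1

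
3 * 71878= 215634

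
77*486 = 37422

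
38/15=38/15 = 2.53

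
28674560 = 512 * 56005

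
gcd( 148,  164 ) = 4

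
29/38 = 29/38 = 0.76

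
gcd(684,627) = 57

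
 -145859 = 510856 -656715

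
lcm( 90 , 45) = 90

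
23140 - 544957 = -521817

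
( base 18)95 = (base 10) 167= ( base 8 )247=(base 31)5c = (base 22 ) 7D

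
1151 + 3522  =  4673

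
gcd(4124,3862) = 2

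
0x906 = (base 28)2qe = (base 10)2310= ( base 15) a40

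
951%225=51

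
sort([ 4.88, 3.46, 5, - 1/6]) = [ - 1/6, 3.46, 4.88, 5 ]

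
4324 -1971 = 2353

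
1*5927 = 5927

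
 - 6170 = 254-6424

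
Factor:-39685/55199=  -  5^1 * 17^( - 2) * 191^( - 1 )*7937^1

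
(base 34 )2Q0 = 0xc7c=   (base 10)3196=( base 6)22444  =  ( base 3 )11101101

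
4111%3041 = 1070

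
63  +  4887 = 4950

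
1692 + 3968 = 5660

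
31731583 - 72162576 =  - 40430993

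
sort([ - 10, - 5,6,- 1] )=[ - 10, - 5,-1, 6 ] 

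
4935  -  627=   4308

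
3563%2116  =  1447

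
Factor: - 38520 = -2^3*3^2*5^1*107^1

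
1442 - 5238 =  - 3796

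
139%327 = 139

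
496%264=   232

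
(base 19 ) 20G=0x2E2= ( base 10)738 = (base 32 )n2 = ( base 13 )44A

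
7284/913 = 7 +893/913 =7.98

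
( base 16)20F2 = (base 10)8434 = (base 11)6378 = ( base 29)a0o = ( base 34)7a2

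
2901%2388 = 513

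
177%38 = 25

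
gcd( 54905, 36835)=695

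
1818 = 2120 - 302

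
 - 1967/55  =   - 36 + 13/55=- 35.76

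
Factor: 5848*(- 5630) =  - 2^4*5^1*17^1*43^1*563^1 = -32924240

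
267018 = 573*466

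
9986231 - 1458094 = 8528137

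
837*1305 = 1092285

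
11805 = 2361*5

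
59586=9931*6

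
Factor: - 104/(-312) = 3^( - 1)  =  1/3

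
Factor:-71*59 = -59^1*71^1 = - 4189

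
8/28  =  2/7 = 0.29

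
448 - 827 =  - 379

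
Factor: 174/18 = 29/3= 3^( - 1 )*29^1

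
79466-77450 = 2016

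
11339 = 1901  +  9438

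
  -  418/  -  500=209/250 = 0.84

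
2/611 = 2/611  =  0.00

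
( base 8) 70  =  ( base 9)62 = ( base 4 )320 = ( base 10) 56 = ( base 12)48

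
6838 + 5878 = 12716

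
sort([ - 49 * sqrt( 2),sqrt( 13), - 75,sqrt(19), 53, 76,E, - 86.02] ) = [ - 86.02,-75,-49*sqrt( 2),E,sqrt( 13 ), sqrt(19 ), 53,76 ]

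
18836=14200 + 4636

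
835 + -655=180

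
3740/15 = 249 + 1/3 = 249.33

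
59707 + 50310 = 110017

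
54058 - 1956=52102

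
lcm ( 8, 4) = 8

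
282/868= 141/434 =0.32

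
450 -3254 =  - 2804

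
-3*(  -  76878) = 230634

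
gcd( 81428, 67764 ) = 4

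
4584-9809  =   - 5225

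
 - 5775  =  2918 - 8693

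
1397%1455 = 1397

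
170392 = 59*2888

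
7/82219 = 7/82219 = 0.00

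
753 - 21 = 732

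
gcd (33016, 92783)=1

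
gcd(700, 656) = 4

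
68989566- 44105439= 24884127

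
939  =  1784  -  845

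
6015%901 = 609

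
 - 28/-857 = 28/857 = 0.03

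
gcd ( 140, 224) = 28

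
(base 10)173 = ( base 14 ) c5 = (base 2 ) 10101101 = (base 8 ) 255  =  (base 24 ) 75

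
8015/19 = 421  +  16/19 = 421.84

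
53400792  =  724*73758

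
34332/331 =103 + 239/331= 103.72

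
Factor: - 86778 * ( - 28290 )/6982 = 2^1 * 3^4 * 5^1*23^1*41^1*1607^1*3491^( - 1 ) = 1227474810/3491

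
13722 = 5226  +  8496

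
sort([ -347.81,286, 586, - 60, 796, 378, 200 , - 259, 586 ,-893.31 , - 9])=[ - 893.31,-347.81, - 259, - 60,- 9  ,  200, 286,378,586, 586,796 ] 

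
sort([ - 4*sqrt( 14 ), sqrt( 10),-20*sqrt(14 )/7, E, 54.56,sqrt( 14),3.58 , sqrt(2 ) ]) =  [ - 4*sqrt(14), - 20*sqrt( 14 ) /7, sqrt( 2 ),E, sqrt( 10 ),3.58, sqrt(14), 54.56]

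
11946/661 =18+48/661 = 18.07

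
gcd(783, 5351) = 1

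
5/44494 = 5/44494 = 0.00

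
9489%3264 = 2961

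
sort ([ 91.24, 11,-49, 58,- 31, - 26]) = [ -49, - 31,-26,  11, 58, 91.24 ] 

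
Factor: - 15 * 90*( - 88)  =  118800 = 2^4*3^3*5^2*11^1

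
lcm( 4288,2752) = 184384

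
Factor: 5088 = 2^5 *3^1*53^1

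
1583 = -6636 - -8219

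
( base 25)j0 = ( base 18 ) 187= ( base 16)1db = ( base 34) dx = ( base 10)475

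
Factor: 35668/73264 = 37/76 = 2^( - 2 ) * 19^( - 1 )*37^1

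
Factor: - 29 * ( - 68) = 2^2*17^1*29^1 = 1972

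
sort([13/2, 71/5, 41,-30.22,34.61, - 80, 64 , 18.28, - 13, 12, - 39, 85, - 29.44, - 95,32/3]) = [-95, - 80, - 39, - 30.22, - 29.44,-13, 13/2,32/3, 12, 71/5,18.28,34.61 , 41,64,  85 ]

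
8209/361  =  22 +267/361 = 22.74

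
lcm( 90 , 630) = 630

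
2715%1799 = 916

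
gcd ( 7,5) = 1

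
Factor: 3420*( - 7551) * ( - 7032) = 181597321440 = 2^5*3^5 * 5^1 * 19^1 * 293^1 * 839^1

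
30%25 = 5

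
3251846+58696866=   61948712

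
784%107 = 35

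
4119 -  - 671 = 4790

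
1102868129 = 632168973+470699156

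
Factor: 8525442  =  2^1*3^1*557^1*2551^1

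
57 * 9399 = 535743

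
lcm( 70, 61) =4270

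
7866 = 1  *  7866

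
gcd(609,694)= 1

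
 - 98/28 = -4 +1/2 = - 3.50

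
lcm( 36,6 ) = 36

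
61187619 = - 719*( -85101 ) 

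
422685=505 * 837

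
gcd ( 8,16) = 8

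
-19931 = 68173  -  88104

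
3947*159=627573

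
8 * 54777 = 438216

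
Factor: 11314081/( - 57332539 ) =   -  11^ (  -  1)*311^( - 1)*16759^( - 1 )*11314081^1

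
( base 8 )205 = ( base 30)4d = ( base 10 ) 133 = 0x85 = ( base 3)11221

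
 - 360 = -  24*15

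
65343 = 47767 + 17576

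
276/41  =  6  +  30/41 = 6.73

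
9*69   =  621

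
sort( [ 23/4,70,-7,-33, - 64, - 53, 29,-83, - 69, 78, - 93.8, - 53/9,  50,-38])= [-93.8, - 83 , - 69, - 64,-53,-38, - 33, -7, - 53/9, 23/4,29 , 50, 70, 78]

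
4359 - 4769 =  - 410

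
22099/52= 424+51/52 = 424.98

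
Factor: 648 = 2^3*3^4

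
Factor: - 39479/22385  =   - 97/55 = - 5^( -1)*11^(  -  1 )*97^1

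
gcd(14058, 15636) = 6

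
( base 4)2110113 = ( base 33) 8no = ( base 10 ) 9495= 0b10010100010111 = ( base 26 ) E15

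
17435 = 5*3487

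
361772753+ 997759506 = 1359532259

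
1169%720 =449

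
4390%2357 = 2033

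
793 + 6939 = 7732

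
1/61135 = 1/61135 = 0.00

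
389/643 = 389/643 = 0.60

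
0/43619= 0  =  0.00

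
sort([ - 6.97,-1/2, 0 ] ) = [  -  6.97, - 1/2,0 ]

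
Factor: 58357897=13^2*127^1*2719^1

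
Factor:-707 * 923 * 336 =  - 2^4*3^1*7^2*13^1 *71^1*101^1= - 219260496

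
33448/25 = 33448/25 = 1337.92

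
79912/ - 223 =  - 359+ 145/223 = - 358.35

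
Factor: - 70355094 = - 2^1*3^1*281^1*41729^1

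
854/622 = 1 + 116/311 = 1.37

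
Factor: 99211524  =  2^2*3^1*17^1* 486331^1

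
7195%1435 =20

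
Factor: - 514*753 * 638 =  - 246932796 =- 2^2*3^1 * 11^1 * 29^1 * 251^1 * 257^1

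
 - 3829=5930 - 9759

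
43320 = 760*57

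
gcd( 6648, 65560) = 8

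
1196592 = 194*6168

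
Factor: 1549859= 71^1*83^1*263^1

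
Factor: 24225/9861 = 425/173=   5^2* 17^1 * 173^( -1)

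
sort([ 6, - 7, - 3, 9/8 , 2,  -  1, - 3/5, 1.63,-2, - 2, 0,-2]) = [ - 7,  -  3, - 2, - 2, - 2, - 1, -3/5,0, 9/8,1.63,2, 6 ] 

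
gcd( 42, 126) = 42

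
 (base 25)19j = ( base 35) ot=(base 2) 1101100101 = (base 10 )869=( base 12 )605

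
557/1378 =557/1378 = 0.40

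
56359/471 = 56359/471 =119.66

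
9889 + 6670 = 16559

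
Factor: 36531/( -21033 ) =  - 3^1*11^1*19^( - 1) = - 33/19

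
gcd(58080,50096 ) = 16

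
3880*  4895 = 18992600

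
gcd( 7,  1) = 1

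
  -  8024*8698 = -69792752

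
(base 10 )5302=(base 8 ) 12266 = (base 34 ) 4JW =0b1010010110110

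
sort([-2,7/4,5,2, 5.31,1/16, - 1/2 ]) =[ - 2, - 1/2 , 1/16 , 7/4,2,5,5.31] 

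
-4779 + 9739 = 4960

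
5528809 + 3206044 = 8734853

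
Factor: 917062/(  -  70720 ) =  - 458531/35360 =-2^(-5) * 5^( - 1 )*13^( - 1) *17^( - 1)*458531^1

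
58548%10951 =3793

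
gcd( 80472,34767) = 3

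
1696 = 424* 4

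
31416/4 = 7854= 7854.00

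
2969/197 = 15 + 14/197 =15.07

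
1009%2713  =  1009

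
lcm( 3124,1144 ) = 81224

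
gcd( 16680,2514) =6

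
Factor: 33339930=2^1*3^1*5^1 * 13^1 *85487^1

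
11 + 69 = 80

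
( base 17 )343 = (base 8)1652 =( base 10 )938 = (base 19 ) 2b7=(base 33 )se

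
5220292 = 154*33898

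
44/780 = 11/195 = 0.06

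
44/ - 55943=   -  44/55943 = - 0.00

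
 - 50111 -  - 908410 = 858299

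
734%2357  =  734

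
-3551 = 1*( - 3551)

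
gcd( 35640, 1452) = 132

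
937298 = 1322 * 709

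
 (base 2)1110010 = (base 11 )a4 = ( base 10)114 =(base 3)11020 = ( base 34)3c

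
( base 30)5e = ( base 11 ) 13A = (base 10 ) 164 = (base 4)2210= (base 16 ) a4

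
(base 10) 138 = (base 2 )10001010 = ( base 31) 4e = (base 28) 4Q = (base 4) 2022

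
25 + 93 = 118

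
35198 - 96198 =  - 61000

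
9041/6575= 1+2466/6575= 1.38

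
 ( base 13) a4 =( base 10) 134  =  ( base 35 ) 3T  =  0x86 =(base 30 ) 4e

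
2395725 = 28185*85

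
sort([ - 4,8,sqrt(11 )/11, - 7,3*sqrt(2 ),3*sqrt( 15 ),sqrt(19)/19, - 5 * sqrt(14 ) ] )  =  [-5 * sqrt(14 ),-7, - 4,sqrt(19) /19, sqrt(11 )/11,3*sqrt( 2),  8, 3*sqrt(15 )] 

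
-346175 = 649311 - 995486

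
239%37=17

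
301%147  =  7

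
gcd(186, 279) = 93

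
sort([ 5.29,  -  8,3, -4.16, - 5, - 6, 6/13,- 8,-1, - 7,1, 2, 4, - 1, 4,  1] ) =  [ - 8,-8, - 7,  -  6, -5,-4.16,-1,-1,6/13,1, 1, 2, 3,4,4,5.29]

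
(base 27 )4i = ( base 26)4m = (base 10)126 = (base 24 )56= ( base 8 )176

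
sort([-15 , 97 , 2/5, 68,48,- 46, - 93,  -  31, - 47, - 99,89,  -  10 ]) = [ - 99,-93,  -  47 , - 46, - 31, - 15, - 10, 2/5,48, 68,89, 97 ]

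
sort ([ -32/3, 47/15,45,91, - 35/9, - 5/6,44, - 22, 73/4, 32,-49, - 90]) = [ - 90, - 49, - 22,  -  32/3, - 35/9, - 5/6,47/15, 73/4 , 32,44,  45,91]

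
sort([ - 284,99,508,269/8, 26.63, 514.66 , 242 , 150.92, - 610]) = [-610, - 284,  26.63, 269/8,99,150.92, 242, 508,514.66]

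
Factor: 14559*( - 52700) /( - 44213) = 2^2*3^1*5^2*13^(  -  1)*17^1* 19^(-1 )*23^1 * 31^1*179^(- 1)*211^1 = 767259300/44213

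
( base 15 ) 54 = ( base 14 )59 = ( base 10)79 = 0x4F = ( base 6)211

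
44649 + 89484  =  134133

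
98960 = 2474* 40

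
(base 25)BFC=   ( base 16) 1c5e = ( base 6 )53342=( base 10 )7262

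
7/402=7/402 = 0.02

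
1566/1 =1566 = 1566.00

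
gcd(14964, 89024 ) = 4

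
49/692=49/692 = 0.07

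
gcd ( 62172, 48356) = 6908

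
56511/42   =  2691/2 =1345.50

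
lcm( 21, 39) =273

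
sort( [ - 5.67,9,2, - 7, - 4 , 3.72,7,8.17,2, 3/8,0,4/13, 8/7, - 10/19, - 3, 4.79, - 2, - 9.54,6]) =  [ -9.54 , - 7, -5.67, - 4,- 3,-2,-10/19, 0,4/13,3/8, 8/7, 2,2, 3.72, 4.79  ,  6, 7,8.17,9]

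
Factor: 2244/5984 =2^( - 3 )*3^1 = 3/8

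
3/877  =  3/877  =  0.00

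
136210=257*530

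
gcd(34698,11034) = 6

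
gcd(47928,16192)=8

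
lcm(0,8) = 0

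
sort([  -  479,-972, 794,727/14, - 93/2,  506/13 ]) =[ - 972,-479,-93/2,506/13,727/14,794]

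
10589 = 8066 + 2523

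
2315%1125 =65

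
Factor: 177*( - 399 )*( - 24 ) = 2^3* 3^3*7^1 * 19^1*59^1 = 1694952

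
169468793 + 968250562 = 1137719355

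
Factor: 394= 2^1*197^1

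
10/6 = 1 + 2/3=1.67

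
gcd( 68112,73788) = 5676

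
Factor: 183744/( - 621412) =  - 2^4*3^2*487^( - 1)= - 144/487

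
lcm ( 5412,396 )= 16236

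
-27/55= - 1+28/55 = -0.49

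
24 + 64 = 88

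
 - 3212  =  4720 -7932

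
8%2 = 0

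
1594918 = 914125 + 680793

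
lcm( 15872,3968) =15872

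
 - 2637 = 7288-9925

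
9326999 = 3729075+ 5597924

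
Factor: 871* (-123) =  - 107133 = -3^1*13^1*41^1*67^1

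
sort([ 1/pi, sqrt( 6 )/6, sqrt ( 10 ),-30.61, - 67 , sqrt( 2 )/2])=[ - 67, - 30.61,1/pi,sqrt(6)/6, sqrt(2)/2, sqrt (10)]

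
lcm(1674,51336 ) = 154008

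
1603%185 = 123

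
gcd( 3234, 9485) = 7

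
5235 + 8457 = 13692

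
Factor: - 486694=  - 2^1*13^1*18719^1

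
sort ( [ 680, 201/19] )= [201/19,680]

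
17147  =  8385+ 8762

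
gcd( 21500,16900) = 100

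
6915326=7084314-168988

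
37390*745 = 27855550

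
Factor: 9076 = 2^2*2269^1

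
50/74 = 25/37 = 0.68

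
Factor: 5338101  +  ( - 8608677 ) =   -  2^4*3^1 * 61^1*1117^1 = - 3270576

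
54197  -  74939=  -20742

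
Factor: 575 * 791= 5^2*7^1*23^1*113^1  =  454825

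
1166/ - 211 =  - 6+100/211 =- 5.53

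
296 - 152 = 144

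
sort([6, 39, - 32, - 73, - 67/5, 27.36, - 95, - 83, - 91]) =[ - 95 ,- 91, - 83, - 73,- 32, - 67/5 , 6,  27.36, 39 ] 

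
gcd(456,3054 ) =6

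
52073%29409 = 22664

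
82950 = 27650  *3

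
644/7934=322/3967 = 0.08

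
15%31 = 15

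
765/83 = 9 + 18/83 = 9.22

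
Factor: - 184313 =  - 149^1*1237^1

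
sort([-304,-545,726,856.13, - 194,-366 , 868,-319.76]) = [ - 545, - 366, - 319.76, - 304, - 194, 726,  856.13 , 868] 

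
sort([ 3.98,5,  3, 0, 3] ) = [ 0, 3,3, 3.98, 5] 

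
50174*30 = 1505220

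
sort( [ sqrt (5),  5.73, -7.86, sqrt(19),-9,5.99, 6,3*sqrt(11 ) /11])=[- 9, - 7.86,3*sqrt(11 ) /11,sqrt(5 ),  sqrt(19),  5.73, 5.99,  6 ] 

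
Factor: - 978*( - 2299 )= 2^1*3^1*11^2*19^1*163^1 = 2248422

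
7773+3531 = 11304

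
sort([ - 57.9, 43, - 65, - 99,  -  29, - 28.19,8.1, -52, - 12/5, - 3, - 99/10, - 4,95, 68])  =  [-99, - 65, - 57.9, - 52,  -  29,  -  28.19,-99/10, - 4 , - 3, - 12/5,8.1, 43, 68, 95]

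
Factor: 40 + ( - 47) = - 7 = - 7^1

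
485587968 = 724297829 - 238709861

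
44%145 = 44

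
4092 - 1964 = 2128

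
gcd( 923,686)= 1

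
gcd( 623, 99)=1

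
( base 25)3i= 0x5D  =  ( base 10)93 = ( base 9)113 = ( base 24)3l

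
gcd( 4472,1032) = 344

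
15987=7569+8418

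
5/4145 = 1/829  =  0.00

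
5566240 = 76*73240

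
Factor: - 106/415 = -2^1*5^(-1)*53^1*  83^( - 1)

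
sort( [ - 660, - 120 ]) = [-660, - 120] 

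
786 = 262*3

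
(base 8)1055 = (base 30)IH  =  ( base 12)3a5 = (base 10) 557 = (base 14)2bb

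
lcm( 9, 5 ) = 45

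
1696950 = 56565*30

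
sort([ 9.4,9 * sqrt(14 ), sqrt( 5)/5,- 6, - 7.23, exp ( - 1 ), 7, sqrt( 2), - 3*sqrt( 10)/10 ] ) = [ - 7.23, - 6,-3*sqrt( 10)/10,exp( - 1 ), sqrt( 5)/5, sqrt( 2), 7,9.4,9*sqrt( 14 ) ] 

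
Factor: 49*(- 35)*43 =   -  73745 =- 5^1*7^3*43^1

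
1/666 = 1/666 = 0.00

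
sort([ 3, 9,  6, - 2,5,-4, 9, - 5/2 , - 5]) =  [-5,-4,-5/2,-2, 3, 5,6, 9,  9 ]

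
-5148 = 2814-7962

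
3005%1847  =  1158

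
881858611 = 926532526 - 44673915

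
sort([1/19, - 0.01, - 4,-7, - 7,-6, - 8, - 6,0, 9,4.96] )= [ - 8, - 7, - 7, - 6, - 6, - 4, - 0.01, 0 , 1/19, 4.96,9 ]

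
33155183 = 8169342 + 24985841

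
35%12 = 11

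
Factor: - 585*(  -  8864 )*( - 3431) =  - 17791244640 = - 2^5  *3^2  *5^1 * 13^1 * 47^1*73^1*277^1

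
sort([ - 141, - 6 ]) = [ - 141 , - 6] 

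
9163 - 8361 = 802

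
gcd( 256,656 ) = 16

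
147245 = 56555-  -  90690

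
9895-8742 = 1153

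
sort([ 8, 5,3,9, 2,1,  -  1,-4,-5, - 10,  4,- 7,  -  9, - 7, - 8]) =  [  -  10,-9, - 8 ,-7,-7,  -  5,  -  4,-1,1, 2,3,4,5,8 , 9] 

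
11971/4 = 2992 + 3/4  =  2992.75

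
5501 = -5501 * ( - 1)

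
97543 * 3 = 292629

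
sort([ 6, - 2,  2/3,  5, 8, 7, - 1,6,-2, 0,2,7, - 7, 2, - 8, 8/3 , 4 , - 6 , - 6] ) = [ - 8,-7,-6 , - 6, - 2, - 2,  -  1,0,  2/3, 2,2, 8/3,4, 5, 6,6, 7, 7, 8] 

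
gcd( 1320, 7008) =24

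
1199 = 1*1199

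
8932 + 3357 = 12289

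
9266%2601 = 1463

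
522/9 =58 = 58.00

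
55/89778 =55/89778= 0.00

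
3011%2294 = 717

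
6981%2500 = 1981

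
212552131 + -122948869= 89603262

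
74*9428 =697672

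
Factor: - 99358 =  - 2^1*7^1*47^1*151^1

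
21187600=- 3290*( - 6440)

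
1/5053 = 1/5053 = 0.00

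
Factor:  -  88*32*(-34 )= 2^9*11^1*17^1 =95744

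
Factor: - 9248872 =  - 2^3*1156109^1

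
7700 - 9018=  - 1318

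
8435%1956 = 611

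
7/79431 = 7/79431 =0.00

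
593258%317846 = 275412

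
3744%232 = 32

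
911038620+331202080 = 1242240700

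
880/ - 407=-3+31/37 = - 2.16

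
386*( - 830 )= - 320380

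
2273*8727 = 19836471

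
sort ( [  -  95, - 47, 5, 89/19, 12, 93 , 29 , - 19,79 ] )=[-95, - 47, - 19,89/19, 5, 12, 29,79,93]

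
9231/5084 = 9231/5084 = 1.82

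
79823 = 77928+1895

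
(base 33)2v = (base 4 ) 1201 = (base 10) 97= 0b1100001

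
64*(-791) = -50624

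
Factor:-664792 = -2^3*23^1*3613^1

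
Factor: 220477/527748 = 2^( - 2)*3^( - 1)*13^( - 1)*17^(-1 ) * 47^1*199^(-1)*4691^1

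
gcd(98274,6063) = 3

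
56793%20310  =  16173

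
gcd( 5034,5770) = 2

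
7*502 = 3514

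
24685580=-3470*(- 7114 ) 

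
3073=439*7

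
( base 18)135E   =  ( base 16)1afc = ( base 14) 2736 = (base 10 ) 6908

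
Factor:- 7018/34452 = -2^( - 1) * 3^(-3 )*11^1 = - 11/54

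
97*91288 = 8854936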